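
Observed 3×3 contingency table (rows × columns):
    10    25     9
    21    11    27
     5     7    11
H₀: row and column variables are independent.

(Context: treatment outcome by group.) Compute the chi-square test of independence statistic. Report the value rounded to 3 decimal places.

Row totals [44, 59, 23], col totals [36, 43, 47], n=126
χ² = (10−12.57)²/12.57 + (25−15.02)²/15.02 + (9−16.41)²/16.41 + (21−16.86)²/16.86 + (11−20.13)²/20.13 + (27−22.01)²/22.01 + (5−6.57)²/6.57 + (7−7.85)²/7.85 + (11−8.58)²/8.58 = 17.9579
df = 4

test statistic = 17.958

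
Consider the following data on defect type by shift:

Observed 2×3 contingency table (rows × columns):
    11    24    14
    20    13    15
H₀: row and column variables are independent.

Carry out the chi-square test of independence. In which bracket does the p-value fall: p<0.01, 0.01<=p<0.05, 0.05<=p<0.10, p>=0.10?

Row totals [49, 48], col totals [31, 37, 29], n=97
χ² = (11−15.66)²/15.66 + (24−18.69)²/18.69 + (14−14.65)²/14.65 + (20−15.34)²/15.34 + (13−18.31)²/18.31 + (15−14.35)²/14.35 = 5.9080
df = 2
p-value (upper-tail) = 0.05213
→ bracket: 0.05<=p<0.10

p-value bracket: 0.05<=p<0.10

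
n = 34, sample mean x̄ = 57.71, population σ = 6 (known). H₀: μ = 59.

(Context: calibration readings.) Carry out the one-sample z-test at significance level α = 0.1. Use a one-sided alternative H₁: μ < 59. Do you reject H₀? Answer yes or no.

SE = σ/√n = 6/√34 = 1.0290
z = (x̄−μ₀)/SE = (57.71−59)/1.0290 = -1.2537
p-value (one-sided, H₁ less) = 0.10498
At α=0.1: p ≥ α → fail to reject H₀

reject H₀: no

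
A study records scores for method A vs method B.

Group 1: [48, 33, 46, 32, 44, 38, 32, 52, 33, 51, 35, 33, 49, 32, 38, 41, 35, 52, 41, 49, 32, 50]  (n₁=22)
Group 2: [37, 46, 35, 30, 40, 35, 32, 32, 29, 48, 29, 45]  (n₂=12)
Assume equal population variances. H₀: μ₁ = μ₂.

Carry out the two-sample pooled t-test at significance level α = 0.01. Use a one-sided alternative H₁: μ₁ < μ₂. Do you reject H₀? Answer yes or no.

x̄₁=40.727, s₁=7.679, n₁=22
x̄₂=36.500, s₂=6.789, n₂=12
s_p² = [21·7.679² + 11·6.789²]/32 = 54.5426
SE = √(s_p²·(1/22+1/12)) = 2.6504
t = (40.727−36.500)/2.6504 = 1.5950
df = 32
p-value (one-sided, H₁ less) = 0.93973
At α=0.01: p ≥ α → fail to reject H₀

reject H₀: no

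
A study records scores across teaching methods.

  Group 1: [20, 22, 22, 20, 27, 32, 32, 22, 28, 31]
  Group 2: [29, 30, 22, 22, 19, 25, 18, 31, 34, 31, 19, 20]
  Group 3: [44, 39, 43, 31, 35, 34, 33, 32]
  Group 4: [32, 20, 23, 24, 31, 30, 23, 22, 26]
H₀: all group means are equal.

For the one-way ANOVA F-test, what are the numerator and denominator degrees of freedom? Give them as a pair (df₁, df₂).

k = 4 groups, N = 39 total
df = (k−1, N−k) = (4−1, 39−4) = (3, 35)

degrees of freedom = [3, 35]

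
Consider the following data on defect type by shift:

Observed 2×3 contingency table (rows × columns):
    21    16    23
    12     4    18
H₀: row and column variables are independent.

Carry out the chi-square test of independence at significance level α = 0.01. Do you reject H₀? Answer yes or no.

Row totals [60, 34], col totals [33, 20, 41], n=94
χ² = (21−21.06)²/21.06 + (16−12.77)²/12.77 + (23−26.17)²/26.17 + (12−11.94)²/11.94 + (4−7.23)²/7.23 + (18−14.83)²/14.83 = 3.3274
df = 2
p-value (upper-tail) = 0.18944
At α=0.01: p ≥ α → fail to reject H₀

reject H₀: no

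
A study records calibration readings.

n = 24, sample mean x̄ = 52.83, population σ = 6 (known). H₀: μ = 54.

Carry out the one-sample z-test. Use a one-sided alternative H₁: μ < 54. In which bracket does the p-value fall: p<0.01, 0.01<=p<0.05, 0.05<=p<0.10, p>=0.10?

SE = σ/√n = 6/√24 = 1.2247
z = (x̄−μ₀)/SE = (52.83−54)/1.2247 = -0.9553
p-value (one-sided, H₁ less) = 0.16971
→ bracket: p>=0.10

p-value bracket: p>=0.10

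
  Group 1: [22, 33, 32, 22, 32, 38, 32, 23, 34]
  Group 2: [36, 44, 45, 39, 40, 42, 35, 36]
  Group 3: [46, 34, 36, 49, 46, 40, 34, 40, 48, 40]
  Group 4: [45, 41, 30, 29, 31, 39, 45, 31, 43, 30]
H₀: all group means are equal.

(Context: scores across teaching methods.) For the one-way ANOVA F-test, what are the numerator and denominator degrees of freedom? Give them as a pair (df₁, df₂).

k = 4 groups, N = 37 total
df = (k−1, N−k) = (4−1, 37−4) = (3, 33)

degrees of freedom = [3, 33]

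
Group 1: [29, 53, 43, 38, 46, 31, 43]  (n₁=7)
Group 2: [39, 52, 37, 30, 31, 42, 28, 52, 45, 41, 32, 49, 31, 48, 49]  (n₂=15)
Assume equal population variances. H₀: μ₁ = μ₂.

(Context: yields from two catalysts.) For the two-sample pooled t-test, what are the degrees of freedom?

degrees of freedom = 20

df = n₁ + n₂ − 2 = 7 + 15 − 2 = 20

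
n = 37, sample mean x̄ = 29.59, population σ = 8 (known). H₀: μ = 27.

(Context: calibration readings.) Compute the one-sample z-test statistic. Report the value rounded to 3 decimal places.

test statistic = 1.969

SE = σ/√n = 8/√37 = 1.3152
z = (x̄−μ₀)/SE = (29.59−27)/1.3152 = 1.9693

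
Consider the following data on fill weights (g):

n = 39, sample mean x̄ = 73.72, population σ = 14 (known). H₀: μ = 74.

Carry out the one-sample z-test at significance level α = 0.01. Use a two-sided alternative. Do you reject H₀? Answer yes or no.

reject H₀: no

SE = σ/√n = 14/√39 = 2.2418
z = (x̄−μ₀)/SE = (73.72−74)/2.2418 = -0.1249
p-value (two-sided) = 0.90060
At α=0.01: p ≥ α → fail to reject H₀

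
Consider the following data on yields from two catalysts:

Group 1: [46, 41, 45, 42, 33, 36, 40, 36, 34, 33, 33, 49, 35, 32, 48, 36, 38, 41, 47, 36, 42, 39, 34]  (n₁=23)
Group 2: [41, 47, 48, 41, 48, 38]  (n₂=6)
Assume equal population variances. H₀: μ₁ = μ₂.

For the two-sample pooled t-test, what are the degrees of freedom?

degrees of freedom = 27

df = n₁ + n₂ − 2 = 23 + 6 − 2 = 27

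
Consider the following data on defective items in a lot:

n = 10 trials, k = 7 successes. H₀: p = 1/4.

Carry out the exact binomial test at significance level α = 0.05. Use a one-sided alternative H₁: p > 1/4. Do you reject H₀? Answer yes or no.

reject H₀: yes

Exact binomial: n=10, k=7, p₀=1/4=0.2500
P(X≥7) from Σ C(n,i)·p₀^i·(1−p₀)^(n−i)
p-value (one-sided, H₁ greater) = 0.00351
At α=0.05: p < α → reject H₀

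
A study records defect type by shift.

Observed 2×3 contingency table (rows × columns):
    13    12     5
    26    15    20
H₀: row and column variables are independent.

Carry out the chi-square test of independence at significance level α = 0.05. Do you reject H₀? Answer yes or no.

Row totals [30, 61], col totals [39, 27, 25], n=91
χ² = (13−12.86)²/12.86 + (12−8.90)²/8.90 + (5−8.24)²/8.24 + (26−26.14)²/26.14 + (15−18.10)²/18.10 + (20−16.76)²/16.76 = 3.5140
df = 2
p-value (upper-tail) = 0.17256
At α=0.05: p ≥ α → fail to reject H₀

reject H₀: no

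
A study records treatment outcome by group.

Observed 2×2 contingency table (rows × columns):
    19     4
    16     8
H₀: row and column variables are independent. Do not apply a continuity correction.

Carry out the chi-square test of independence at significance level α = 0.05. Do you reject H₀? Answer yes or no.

Row totals [23, 24], col totals [35, 12], n=47
χ² = (19−17.13)²/17.13 + (4−5.87)²/5.87 + (16−17.87)²/17.87 + (8−6.13)²/6.13 = 1.5699
df = 1
p-value (upper-tail) = 0.21022
At α=0.05: p ≥ α → fail to reject H₀

reject H₀: no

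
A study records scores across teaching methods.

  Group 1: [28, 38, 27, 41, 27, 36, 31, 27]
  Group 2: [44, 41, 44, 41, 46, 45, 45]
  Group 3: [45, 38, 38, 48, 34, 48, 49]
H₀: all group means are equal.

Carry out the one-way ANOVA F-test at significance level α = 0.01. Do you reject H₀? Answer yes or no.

Group means [31.88, 43.71, 42.86], grand mean 39.136
SSB = Σnᵢ(x̄ᵢ−x̄)² = 665.430; SSW = ΣΣ(x−x̄ᵢ)² = 469.161
MSB = 665.430/2 = 332.7151; MSW = 469.161/19 = 24.6927
F = MSB/MSW = 13.4742
df = (2, 19)
p-value (upper-tail) = 0.00023
At α=0.01: p < α → reject H₀

reject H₀: yes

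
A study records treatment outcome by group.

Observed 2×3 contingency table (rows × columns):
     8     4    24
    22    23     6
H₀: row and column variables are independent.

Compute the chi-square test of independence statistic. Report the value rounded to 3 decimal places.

test statistic = 28.979

Row totals [36, 51], col totals [30, 27, 30], n=87
χ² = (8−12.41)²/12.41 + (4−11.17)²/11.17 + (24−12.41)²/12.41 + (22−17.59)²/17.59 + (23−15.83)²/15.83 + (6−17.59)²/17.59 = 28.9789
df = 2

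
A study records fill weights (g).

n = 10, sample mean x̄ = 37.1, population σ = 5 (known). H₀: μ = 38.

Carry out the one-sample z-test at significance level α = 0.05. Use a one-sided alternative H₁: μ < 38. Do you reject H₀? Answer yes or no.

reject H₀: no

SE = σ/√n = 5/√10 = 1.5811
z = (x̄−μ₀)/SE = (37.1−38)/1.5811 = -0.5692
p-value (one-sided, H₁ less) = 0.28461
At α=0.05: p ≥ α → fail to reject H₀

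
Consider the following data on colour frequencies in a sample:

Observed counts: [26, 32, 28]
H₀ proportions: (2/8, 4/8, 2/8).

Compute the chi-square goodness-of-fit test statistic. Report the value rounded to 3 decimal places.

test statistic = 5.721

n = 86; E_i = n·p_i = [21.50, 43.00, 21.50]
χ² = (26−21.50)²/21.50 + (32−43.00)²/43.00 + (28−21.50)²/21.50 = 5.7209
df = 2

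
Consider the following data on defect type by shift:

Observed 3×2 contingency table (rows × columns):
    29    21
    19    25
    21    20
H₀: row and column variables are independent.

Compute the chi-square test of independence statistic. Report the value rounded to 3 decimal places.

test statistic = 2.057

Row totals [50, 44, 41], col totals [69, 66], n=135
χ² = (29−25.56)²/25.56 + (21−24.44)²/24.44 + (19−22.49)²/22.49 + (25−21.51)²/21.51 + (21−20.96)²/20.96 + (20−20.04)²/20.04 = 2.0569
df = 2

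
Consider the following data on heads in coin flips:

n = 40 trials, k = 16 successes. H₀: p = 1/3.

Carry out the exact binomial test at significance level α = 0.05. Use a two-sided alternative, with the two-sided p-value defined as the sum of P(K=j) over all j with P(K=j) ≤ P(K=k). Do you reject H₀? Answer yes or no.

reject H₀: no

Exact binomial: n=40, k=16, p₀=1/3=0.3333
P(X=j) = C(n,j)·p₀^j·(1−p₀)^(n−j); p = Σ P(X=j) over j with P(X=j) ≤ P(X=16)
p-value (two-sided) = 0.40260
At α=0.05: p ≥ α → fail to reject H₀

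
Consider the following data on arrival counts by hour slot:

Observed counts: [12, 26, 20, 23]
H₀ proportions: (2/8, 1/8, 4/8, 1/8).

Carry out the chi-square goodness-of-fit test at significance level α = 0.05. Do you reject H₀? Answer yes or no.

n = 81; E_i = n·p_i = [20.25, 10.12, 40.50, 10.12]
χ² = (12−20.25)²/20.25 + (26−10.12)²/10.12 + (20−40.50)²/40.50 + (23−10.12)²/10.12 = 55.0000
df = 3
p-value (upper-tail) = 0.00000
At α=0.05: p < α → reject H₀

reject H₀: yes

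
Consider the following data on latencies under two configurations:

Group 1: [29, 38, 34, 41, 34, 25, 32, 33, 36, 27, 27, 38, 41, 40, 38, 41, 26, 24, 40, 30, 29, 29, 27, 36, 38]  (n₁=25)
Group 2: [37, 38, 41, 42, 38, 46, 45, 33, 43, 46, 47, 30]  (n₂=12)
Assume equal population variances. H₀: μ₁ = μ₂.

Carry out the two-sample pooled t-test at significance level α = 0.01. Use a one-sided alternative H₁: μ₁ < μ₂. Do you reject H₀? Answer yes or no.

x̄₁=33.320, s₁=5.655, n₁=25
x̄₂=40.500, s₂=5.419, n₂=12
s_p² = [24·5.655² + 11·5.419²]/35 = 31.1554
SE = √(s_p²·(1/25+1/12)) = 1.9602
t = (33.320−40.500)/1.9602 = -3.6628
df = 35
p-value (one-sided, H₁ less) = 0.00041
At α=0.01: p < α → reject H₀

reject H₀: yes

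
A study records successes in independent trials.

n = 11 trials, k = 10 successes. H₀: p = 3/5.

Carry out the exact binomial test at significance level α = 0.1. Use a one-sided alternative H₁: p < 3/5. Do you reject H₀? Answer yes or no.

Exact binomial: n=11, k=10, p₀=3/5=0.6000
P(X≤10) from Σ C(n,i)·p₀^i·(1−p₀)^(n−i)
p-value (one-sided, H₁ less) = 0.99637
At α=0.1: p ≥ α → fail to reject H₀

reject H₀: no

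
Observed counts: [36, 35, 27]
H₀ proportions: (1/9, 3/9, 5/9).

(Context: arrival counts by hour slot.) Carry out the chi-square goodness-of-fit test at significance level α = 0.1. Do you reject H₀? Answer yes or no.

n = 98; E_i = n·p_i = [10.89, 32.67, 54.44]
χ² = (36−10.89)²/10.89 + (35−32.67)²/32.67 + (27−54.44)²/54.44 = 71.9102
df = 2
p-value (upper-tail) = 0.00000
At α=0.1: p < α → reject H₀

reject H₀: yes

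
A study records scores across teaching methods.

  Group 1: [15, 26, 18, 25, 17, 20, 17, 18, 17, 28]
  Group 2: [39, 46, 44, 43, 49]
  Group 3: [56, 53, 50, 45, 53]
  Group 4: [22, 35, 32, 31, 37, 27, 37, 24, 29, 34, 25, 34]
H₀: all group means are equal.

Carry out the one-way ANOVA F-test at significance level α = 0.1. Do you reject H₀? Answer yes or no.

reject H₀: yes

Group means [20.10, 44.20, 51.40, 30.58], grand mean 32.688
SSB = Σnᵢ(x̄ᵢ−x̄)² = 4051.058; SSW = ΣΣ(x−x̄ᵢ)² = 599.817
MSB = 4051.058/3 = 1350.3528; MSW = 599.817/28 = 21.4220
F = MSB/MSW = 63.0357
df = (3, 28)
p-value (upper-tail) = 0.00000
At α=0.1: p < α → reject H₀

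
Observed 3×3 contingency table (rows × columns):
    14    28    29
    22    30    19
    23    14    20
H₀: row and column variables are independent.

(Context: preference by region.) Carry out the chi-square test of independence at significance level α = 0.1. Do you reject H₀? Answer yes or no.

reject H₀: yes

Row totals [71, 71, 57], col totals [59, 72, 68], n=199
χ² = (14−21.05)²/21.05 + (28−25.69)²/25.69 + (29−24.26)²/24.26 + (22−21.05)²/21.05 + (30−25.69)²/25.69 + (19−24.26)²/24.26 + (23−16.90)²/16.90 + (14−20.62)²/20.62 + (20−19.48)²/19.48 = 9.7456
df = 4
p-value (upper-tail) = 0.04494
At α=0.1: p < α → reject H₀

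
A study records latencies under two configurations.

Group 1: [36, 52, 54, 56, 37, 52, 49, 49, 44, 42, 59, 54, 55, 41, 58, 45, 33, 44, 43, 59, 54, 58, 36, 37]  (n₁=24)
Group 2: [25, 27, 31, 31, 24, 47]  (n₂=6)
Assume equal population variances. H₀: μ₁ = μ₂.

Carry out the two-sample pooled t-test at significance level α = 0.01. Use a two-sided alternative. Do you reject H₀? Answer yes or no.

x̄₁=47.792, s₁=8.346, n₁=24
x̄₂=30.833, s₂=8.448, n₂=6
s_p² = [23·8.346² + 5·8.448²]/28 = 69.9568
SE = √(s_p²·(1/24+1/6)) = 3.8176
t = (47.792−30.833)/3.8176 = 4.4421
df = 28
p-value (two-sided) = 0.00013
At α=0.01: p < α → reject H₀

reject H₀: yes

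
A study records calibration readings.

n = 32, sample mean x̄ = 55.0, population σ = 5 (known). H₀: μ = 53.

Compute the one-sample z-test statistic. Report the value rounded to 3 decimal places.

SE = σ/√n = 5/√32 = 0.8839
z = (x̄−μ₀)/SE = (55.0−53)/0.8839 = 2.2627

test statistic = 2.263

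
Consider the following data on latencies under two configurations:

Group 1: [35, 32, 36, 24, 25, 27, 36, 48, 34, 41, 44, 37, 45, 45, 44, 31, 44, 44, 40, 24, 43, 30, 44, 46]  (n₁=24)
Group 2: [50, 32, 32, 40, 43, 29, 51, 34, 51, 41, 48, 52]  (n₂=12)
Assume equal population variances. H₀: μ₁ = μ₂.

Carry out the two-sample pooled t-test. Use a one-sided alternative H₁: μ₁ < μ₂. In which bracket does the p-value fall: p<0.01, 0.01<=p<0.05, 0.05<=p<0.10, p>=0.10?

p-value bracket: 0.05<=p<0.10

x̄₁=37.458, s₁=7.627, n₁=24
x̄₂=41.917, s₂=8.533, n₂=12
s_p² = [23·7.627² + 11·8.533²]/34 = 62.9081
SE = √(s_p²·(1/24+1/12)) = 2.8042
t = (37.458−41.917)/2.8042 = -1.5899
df = 34
p-value (one-sided, H₁ less) = 0.06056
→ bracket: 0.05<=p<0.10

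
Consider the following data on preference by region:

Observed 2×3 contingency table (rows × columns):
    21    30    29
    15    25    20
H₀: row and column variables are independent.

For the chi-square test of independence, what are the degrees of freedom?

df = (r−1)(c−1) = (2−1)·(3−1) = 2

degrees of freedom = 2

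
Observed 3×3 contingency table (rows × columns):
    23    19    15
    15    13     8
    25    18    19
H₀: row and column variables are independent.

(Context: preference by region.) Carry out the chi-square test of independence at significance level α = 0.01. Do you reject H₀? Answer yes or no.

reject H₀: no

Row totals [57, 36, 62], col totals [63, 50, 42], n=155
χ² = (23−23.17)²/23.17 + (19−18.39)²/18.39 + (15−15.45)²/15.45 + (15−14.63)²/14.63 + (13−11.61)²/11.61 + (8−9.75)²/9.75 + (25−25.20)²/25.20 + (18−20.00)²/20.00 + (19−16.80)²/16.80 = 1.0148
df = 4
p-value (upper-tail) = 0.90755
At α=0.01: p ≥ α → fail to reject H₀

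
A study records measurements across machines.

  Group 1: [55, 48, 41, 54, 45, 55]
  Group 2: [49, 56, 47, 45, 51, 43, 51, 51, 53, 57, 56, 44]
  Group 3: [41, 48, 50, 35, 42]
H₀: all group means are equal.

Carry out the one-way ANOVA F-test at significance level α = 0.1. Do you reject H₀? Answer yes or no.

reject H₀: yes

Group means [49.67, 50.25, 43.20], grand mean 48.565
SSB = Σnᵢ(x̄ᵢ−x̄)² = 185.269; SSW = ΣΣ(x−x̄ᵢ)² = 570.383
MSB = 185.269/2 = 92.6344; MSW = 570.383/20 = 28.5192
F = MSB/MSW = 3.2481
df = (2, 20)
p-value (upper-tail) = 0.06004
At α=0.1: p < α → reject H₀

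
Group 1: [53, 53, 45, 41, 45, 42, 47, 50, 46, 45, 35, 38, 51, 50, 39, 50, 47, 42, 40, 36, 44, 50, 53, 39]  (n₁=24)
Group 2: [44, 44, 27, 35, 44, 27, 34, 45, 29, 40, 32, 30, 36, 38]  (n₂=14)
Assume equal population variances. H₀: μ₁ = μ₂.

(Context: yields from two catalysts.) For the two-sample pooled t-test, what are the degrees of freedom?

df = n₁ + n₂ − 2 = 24 + 14 − 2 = 36

degrees of freedom = 36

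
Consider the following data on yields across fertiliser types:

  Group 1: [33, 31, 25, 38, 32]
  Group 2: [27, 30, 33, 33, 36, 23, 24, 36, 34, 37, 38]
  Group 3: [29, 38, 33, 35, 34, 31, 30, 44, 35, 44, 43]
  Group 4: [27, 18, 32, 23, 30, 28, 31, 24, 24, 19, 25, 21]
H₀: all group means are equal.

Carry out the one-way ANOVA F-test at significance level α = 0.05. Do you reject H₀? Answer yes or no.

reject H₀: yes

Group means [31.80, 31.91, 36.00, 25.17], grand mean 30.974
SSB = Σnᵢ(x̄ᵢ−x̄)² = 695.599; SSW = ΣΣ(x−x̄ᵢ)² = 895.376
MSB = 695.599/3 = 231.8662; MSW = 895.376/35 = 25.5822
F = MSB/MSW = 9.0636
df = (3, 35)
p-value (upper-tail) = 0.00014
At α=0.05: p < α → reject H₀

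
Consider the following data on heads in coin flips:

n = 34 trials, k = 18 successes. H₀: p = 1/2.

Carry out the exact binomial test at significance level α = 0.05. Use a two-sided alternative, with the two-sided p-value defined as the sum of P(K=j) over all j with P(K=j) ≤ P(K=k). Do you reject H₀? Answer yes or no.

reject H₀: no

Exact binomial: n=34, k=18, p₀=1/2=0.5000
P(X=j) = C(n,j)·p₀^j·(1−p₀)^(n−j); p = Σ P(X=j) over j with P(X=j) ≤ P(X=18)
p-value (two-sided) = 0.86417
At α=0.05: p ≥ α → fail to reject H₀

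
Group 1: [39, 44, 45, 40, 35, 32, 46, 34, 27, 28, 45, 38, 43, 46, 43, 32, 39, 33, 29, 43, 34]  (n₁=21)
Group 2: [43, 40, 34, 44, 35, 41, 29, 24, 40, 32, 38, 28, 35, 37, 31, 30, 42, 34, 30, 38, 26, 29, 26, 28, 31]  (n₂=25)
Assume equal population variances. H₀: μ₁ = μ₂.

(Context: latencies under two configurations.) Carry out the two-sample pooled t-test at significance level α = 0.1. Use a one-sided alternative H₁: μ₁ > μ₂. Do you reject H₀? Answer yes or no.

reject H₀: yes

x̄₁=37.857, s₁=6.255, n₁=21
x̄₂=33.800, s₂=5.817, n₂=25
s_p² = [20·6.255² + 24·5.817²]/44 = 36.2403
SE = √(s_p²·(1/21+1/25)) = 1.7819
t = (37.857−33.800)/1.7819 = 2.2768
df = 44
p-value (one-sided, H₁ greater) = 0.01386
At α=0.1: p < α → reject H₀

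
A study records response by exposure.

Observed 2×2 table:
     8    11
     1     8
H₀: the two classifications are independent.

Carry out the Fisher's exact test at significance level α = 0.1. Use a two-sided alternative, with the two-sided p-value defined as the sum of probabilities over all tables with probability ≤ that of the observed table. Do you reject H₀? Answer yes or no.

reject H₀: no

Margins: r₁=19, r₂=9, c₁=9, c₂=19, n=28
p_obs = C(19,8)·C(9,1)/C(28,9); sum pmf over tables with pmf ≤ p_obs
p-value (two-sided) = 0.19527
At α=0.1: p ≥ α → fail to reject H₀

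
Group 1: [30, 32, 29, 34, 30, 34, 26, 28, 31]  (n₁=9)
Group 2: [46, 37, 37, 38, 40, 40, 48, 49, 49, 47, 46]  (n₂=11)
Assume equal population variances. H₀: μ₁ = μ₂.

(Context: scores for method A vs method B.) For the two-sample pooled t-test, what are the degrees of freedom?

df = n₁ + n₂ − 2 = 9 + 11 − 2 = 18

degrees of freedom = 18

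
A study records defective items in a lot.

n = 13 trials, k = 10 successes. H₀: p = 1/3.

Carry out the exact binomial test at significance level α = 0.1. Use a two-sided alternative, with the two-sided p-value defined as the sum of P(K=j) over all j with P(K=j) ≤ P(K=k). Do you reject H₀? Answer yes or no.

reject H₀: yes

Exact binomial: n=13, k=10, p₀=1/3=0.3333
P(X=j) = C(n,j)·p₀^j·(1−p₀)^(n−j); p = Σ P(X=j) over j with P(X=j) ≤ P(X=10)
p-value (two-sided) = 0.00165
At α=0.1: p < α → reject H₀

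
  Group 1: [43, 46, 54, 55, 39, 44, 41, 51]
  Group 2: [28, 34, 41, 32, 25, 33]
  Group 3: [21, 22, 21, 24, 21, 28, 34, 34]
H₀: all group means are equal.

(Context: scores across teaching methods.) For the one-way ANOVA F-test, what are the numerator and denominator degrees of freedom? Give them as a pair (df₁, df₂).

k = 3 groups, N = 22 total
df = (k−1, N−k) = (3−1, 22−3) = (2, 19)

degrees of freedom = [2, 19]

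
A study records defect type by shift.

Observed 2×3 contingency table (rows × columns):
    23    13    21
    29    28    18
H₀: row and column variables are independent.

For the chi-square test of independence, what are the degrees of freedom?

degrees of freedom = 2

df = (r−1)(c−1) = (2−1)·(3−1) = 2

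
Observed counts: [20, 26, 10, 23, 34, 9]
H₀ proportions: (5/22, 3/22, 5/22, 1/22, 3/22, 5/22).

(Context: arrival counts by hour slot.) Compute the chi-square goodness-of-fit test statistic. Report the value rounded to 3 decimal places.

n = 122; E_i = n·p_i = [27.73, 16.64, 27.73, 5.55, 16.64, 27.73]
χ² = (20−27.73)²/27.73 + (26−16.64)²/16.64 + (10−27.73)²/27.73 + (23−5.55)²/5.55 + (34−16.64)²/16.64 + (9−27.73)²/27.73 = 104.4678
df = 5

test statistic = 104.468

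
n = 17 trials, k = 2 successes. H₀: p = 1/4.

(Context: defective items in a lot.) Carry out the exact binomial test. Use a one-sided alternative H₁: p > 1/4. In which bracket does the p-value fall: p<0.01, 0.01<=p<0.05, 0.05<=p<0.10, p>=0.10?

p-value bracket: p>=0.10

Exact binomial: n=17, k=2, p₀=1/4=0.2500
P(X≥2) from Σ C(n,i)·p₀^i·(1−p₀)^(n−i)
p-value (one-sided, H₁ greater) = 0.94989
→ bracket: p>=0.10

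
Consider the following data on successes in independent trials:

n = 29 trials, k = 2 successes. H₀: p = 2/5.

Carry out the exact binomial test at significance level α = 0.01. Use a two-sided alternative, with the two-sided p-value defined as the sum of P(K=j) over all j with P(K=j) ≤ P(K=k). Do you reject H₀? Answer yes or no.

Exact binomial: n=29, k=2, p₀=2/5=0.4000
P(X=j) = C(n,j)·p₀^j·(1−p₀)^(n−j); p = Σ P(X=j) over j with P(X=j) ≤ P(X=2)
p-value (two-sided) = 0.00009
At α=0.01: p < α → reject H₀

reject H₀: yes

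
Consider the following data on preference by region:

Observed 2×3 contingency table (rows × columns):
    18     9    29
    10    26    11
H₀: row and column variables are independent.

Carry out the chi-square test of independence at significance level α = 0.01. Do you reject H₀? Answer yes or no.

Row totals [56, 47], col totals [28, 35, 40], n=103
χ² = (18−15.22)²/15.22 + (9−19.03)²/19.03 + (29−21.75)²/21.75 + (10−12.78)²/12.78 + (26−15.97)²/15.97 + (11−18.25)²/18.25 = 17.9938
df = 2
p-value (upper-tail) = 0.00012
At α=0.01: p < α → reject H₀

reject H₀: yes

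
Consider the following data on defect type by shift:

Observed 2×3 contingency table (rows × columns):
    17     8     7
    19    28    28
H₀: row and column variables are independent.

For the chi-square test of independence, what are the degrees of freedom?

df = (r−1)(c−1) = (2−1)·(3−1) = 2

degrees of freedom = 2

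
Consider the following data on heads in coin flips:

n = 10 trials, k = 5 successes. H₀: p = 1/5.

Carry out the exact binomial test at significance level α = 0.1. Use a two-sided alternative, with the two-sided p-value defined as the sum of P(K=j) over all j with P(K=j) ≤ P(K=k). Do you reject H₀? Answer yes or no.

Exact binomial: n=10, k=5, p₀=1/5=0.2000
P(X=j) = C(n,j)·p₀^j·(1−p₀)^(n−j); p = Σ P(X=j) over j with P(X=j) ≤ P(X=5)
p-value (two-sided) = 0.03279
At α=0.1: p < α → reject H₀

reject H₀: yes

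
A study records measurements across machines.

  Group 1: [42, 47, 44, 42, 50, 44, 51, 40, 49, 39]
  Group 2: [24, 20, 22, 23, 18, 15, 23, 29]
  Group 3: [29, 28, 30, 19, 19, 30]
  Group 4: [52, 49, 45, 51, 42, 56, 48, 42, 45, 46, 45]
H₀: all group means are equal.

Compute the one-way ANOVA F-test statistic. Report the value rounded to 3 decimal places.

Group means [44.80, 21.75, 25.83, 47.36], grand mean 37.086
SSB = Σnᵢ(x̄ᵢ−x̄)² = 4398.264; SSW = ΣΣ(x−x̄ᵢ)² = 616.479
MSB = 4398.264/3 = 1466.0880; MSW = 616.479/31 = 19.8864
F = MSB/MSW = 73.7231
df = (3, 31)

test statistic = 73.723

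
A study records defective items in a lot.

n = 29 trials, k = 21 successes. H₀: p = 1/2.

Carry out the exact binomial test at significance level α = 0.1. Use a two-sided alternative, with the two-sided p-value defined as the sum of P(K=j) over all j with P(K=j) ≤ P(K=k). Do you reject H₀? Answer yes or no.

Exact binomial: n=29, k=21, p₀=1/2=0.5000
P(X=j) = C(n,j)·p₀^j·(1−p₀)^(n−j); p = Σ P(X=j) over j with P(X=j) ≤ P(X=21)
p-value (two-sided) = 0.02412
At α=0.1: p < α → reject H₀

reject H₀: yes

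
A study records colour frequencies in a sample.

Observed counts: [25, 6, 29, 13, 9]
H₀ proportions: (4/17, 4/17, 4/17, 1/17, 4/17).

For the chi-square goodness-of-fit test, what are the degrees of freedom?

df = k − 1 = 5 − 1 = 4

degrees of freedom = 4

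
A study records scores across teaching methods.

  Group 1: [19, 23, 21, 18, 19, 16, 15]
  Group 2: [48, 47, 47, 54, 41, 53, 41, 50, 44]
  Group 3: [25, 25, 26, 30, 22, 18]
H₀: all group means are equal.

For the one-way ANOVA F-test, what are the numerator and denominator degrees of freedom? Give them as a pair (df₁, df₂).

degrees of freedom = [2, 19]

k = 3 groups, N = 22 total
df = (k−1, N−k) = (3−1, 22−3) = (2, 19)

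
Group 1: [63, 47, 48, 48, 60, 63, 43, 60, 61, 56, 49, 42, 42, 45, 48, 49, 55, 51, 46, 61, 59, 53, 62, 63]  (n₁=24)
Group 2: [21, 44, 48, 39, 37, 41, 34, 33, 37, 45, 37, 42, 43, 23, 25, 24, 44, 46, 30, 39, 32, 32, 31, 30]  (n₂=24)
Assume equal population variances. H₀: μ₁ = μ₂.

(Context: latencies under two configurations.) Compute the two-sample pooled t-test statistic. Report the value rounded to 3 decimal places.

test statistic = 7.944

x̄₁=53.083, s₁=7.395, n₁=24
x̄₂=35.708, s₂=7.754, n₂=24
s_p² = [23·7.395² + 23·7.754²]/46 = 57.4085
SE = √(s_p²·(1/24+1/24)) = 2.1872
t = (53.083−35.708)/2.1872 = 7.9438
df = 46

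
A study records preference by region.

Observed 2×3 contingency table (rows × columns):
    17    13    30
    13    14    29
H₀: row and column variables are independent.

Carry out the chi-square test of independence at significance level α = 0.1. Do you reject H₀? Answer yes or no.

reject H₀: no

Row totals [60, 56], col totals [30, 27, 59], n=116
χ² = (17−15.52)²/15.52 + (13−13.97)²/13.97 + (30−30.52)²/30.52 + (13−14.48)²/14.48 + (14−13.03)²/13.03 + (29−28.48)²/28.48 = 0.4499
df = 2
p-value (upper-tail) = 0.79855
At α=0.1: p ≥ α → fail to reject H₀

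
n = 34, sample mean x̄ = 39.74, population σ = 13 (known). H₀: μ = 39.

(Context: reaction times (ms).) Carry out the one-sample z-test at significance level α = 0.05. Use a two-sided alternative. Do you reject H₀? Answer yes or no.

SE = σ/√n = 13/√34 = 2.2295
z = (x̄−μ₀)/SE = (39.74−39)/2.2295 = 0.3319
p-value (two-sided) = 0.73995
At α=0.05: p ≥ α → fail to reject H₀

reject H₀: no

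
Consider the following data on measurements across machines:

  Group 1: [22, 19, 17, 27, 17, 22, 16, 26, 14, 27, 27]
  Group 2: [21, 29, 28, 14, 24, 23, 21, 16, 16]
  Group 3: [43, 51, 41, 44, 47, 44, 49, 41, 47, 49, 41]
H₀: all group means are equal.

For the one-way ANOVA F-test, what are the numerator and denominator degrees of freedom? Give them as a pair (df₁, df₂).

degrees of freedom = [2, 28]

k = 3 groups, N = 31 total
df = (k−1, N−k) = (3−1, 31−3) = (2, 28)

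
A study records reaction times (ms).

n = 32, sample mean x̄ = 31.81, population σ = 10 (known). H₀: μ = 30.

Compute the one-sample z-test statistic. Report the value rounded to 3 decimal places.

SE = σ/√n = 10/√32 = 1.7678
z = (x̄−μ₀)/SE = (31.81−30)/1.7678 = 1.0239

test statistic = 1.024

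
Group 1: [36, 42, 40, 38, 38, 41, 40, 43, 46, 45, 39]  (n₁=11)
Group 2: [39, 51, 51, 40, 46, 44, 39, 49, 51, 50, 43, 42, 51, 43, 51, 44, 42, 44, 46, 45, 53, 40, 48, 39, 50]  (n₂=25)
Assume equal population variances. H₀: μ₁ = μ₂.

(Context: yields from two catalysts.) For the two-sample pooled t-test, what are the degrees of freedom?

df = n₁ + n₂ − 2 = 11 + 25 − 2 = 34

degrees of freedom = 34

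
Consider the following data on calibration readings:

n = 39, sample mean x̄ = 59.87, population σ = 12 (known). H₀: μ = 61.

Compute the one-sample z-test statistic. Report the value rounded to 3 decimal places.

test statistic = -0.588

SE = σ/√n = 12/√39 = 1.9215
z = (x̄−μ₀)/SE = (59.87−61)/1.9215 = -0.5881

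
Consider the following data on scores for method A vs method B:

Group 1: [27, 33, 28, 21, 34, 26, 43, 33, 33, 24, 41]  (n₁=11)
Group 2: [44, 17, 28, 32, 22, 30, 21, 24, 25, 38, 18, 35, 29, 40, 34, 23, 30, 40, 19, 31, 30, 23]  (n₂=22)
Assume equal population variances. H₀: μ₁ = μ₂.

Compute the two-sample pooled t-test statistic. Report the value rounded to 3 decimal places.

test statistic = 0.886

x̄₁=31.182, s₁=6.809, n₁=11
x̄₂=28.773, s₂=7.609, n₂=22
s_p² = [10·6.809² + 21·7.609²]/31 = 54.1774
SE = √(s_p²·(1/11+1/22)) = 2.7181
t = (31.182−28.773)/2.7181 = 0.8863
df = 31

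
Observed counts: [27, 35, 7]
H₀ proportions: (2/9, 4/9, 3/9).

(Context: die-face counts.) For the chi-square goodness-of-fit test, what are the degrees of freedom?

degrees of freedom = 2

df = k − 1 = 3 − 1 = 2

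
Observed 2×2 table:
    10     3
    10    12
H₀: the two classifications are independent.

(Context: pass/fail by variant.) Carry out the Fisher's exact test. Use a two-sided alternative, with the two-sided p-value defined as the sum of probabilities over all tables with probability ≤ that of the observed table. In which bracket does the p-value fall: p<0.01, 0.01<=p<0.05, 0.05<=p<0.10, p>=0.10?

Margins: r₁=13, r₂=22, c₁=20, c₂=15, n=35
p_obs = C(13,10)·C(22,10)/C(35,20); sum pmf over tables with pmf ≤ p_obs
p-value (two-sided) = 0.08914
→ bracket: 0.05<=p<0.10

p-value bracket: 0.05<=p<0.10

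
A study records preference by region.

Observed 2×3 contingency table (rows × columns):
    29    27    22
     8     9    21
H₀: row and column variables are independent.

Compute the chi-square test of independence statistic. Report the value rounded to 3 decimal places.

test statistic = 8.114

Row totals [78, 38], col totals [37, 36, 43], n=116
χ² = (29−24.88)²/24.88 + (27−24.21)²/24.21 + (22−28.91)²/28.91 + (8−12.12)²/12.12 + (9−11.79)²/11.79 + (21−14.09)²/14.09 = 8.1139
df = 2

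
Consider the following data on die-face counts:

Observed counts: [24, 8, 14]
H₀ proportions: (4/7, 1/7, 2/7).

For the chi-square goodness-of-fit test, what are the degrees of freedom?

df = k − 1 = 3 − 1 = 2

degrees of freedom = 2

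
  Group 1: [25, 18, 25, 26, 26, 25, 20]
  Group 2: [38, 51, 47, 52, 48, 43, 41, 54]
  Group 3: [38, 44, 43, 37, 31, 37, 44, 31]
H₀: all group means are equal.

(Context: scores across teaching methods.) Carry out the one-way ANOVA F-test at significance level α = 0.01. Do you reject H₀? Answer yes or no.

Group means [23.57, 46.75, 38.12], grand mean 36.696
SSB = Σnᵢ(x̄ᵢ−x̄)² = 2030.780; SSW = ΣΣ(x−x̄ᵢ)² = 482.089
MSB = 2030.780/2 = 1015.3901; MSW = 482.089/20 = 24.1045
F = MSB/MSW = 42.1246
df = (2, 20)
p-value (upper-tail) = 0.00000
At α=0.01: p < α → reject H₀

reject H₀: yes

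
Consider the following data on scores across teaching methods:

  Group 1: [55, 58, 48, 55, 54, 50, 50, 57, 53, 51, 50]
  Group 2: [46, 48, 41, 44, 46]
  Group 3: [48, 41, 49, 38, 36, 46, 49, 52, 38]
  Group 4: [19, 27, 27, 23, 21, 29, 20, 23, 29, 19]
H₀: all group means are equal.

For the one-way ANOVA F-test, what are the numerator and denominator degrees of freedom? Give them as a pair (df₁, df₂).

degrees of freedom = [3, 31]

k = 4 groups, N = 35 total
df = (k−1, N−k) = (4−1, 35−4) = (3, 31)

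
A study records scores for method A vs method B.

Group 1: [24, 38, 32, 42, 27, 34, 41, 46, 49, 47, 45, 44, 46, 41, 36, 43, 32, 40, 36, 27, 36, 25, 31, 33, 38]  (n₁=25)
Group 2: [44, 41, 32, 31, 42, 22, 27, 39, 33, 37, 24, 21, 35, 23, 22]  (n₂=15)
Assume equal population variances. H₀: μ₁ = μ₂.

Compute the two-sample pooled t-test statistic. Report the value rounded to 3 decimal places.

test statistic = 2.358

x̄₁=37.320, s₁=7.209, n₁=25
x̄₂=31.533, s₂=8.008, n₂=15
s_p² = [24·7.209² + 14·8.008²]/38 = 56.4519
SE = √(s_p²·(1/25+1/15)) = 2.4539
t = (37.320−31.533)/2.4539 = 2.3582
df = 38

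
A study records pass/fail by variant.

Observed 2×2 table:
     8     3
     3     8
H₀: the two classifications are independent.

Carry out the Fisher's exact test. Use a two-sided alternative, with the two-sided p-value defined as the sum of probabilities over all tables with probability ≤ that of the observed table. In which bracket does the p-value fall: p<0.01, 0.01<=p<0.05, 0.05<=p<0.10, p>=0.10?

p-value bracket: 0.05<=p<0.10

Margins: r₁=11, r₂=11, c₁=11, c₂=11, n=22
p_obs = C(11,8)·C(11,3)/C(22,11); sum pmf over tables with pmf ≤ p_obs
p-value (two-sided) = 0.08611
→ bracket: 0.05<=p<0.10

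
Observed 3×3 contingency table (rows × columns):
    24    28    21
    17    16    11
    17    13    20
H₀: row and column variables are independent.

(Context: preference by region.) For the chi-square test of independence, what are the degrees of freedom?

df = (r−1)(c−1) = (3−1)·(3−1) = 4

degrees of freedom = 4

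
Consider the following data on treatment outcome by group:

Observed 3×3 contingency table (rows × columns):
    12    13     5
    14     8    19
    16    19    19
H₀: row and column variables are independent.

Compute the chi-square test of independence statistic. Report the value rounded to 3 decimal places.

Row totals [30, 41, 54], col totals [42, 40, 43], n=125
χ² = (12−10.08)²/10.08 + (13−9.60)²/9.60 + (5−10.32)²/10.32 + (14−13.78)²/13.78 + (8−13.12)²/13.12 + (19−14.10)²/14.10 + (16−18.14)²/18.14 + (19−17.28)²/17.28 + (19−18.58)²/18.58 = 8.4479
df = 4

test statistic = 8.448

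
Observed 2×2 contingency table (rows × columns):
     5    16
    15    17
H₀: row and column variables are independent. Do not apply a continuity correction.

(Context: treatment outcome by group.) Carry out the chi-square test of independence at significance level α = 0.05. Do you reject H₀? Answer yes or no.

Row totals [21, 32], col totals [20, 33], n=53
χ² = (5−7.92)²/7.92 + (16−13.08)²/13.08 + (15−12.08)²/12.08 + (17−19.92)²/19.92 = 2.8710
df = 1
p-value (upper-tail) = 0.09019
At α=0.05: p ≥ α → fail to reject H₀

reject H₀: no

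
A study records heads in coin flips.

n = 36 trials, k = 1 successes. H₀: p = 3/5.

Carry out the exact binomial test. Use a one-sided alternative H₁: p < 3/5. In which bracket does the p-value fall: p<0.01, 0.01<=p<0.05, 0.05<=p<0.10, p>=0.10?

p-value bracket: p<0.01

Exact binomial: n=36, k=1, p₀=3/5=0.6000
P(X≤1) from Σ C(n,i)·p₀^i·(1−p₀)^(n−i)
p-value (one-sided, H₁ less) = 0.00000
→ bracket: p<0.01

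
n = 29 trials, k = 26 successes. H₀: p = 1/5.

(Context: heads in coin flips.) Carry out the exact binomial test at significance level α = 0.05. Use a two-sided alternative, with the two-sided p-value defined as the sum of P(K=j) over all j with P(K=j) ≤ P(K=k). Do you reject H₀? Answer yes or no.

Exact binomial: n=29, k=26, p₀=1/5=0.2000
P(X=j) = C(n,j)·p₀^j·(1−p₀)^(n−j); p = Σ P(X=j) over j with P(X=j) ≤ P(X=26)
p-value (two-sided) = 0.00000
At α=0.05: p < α → reject H₀

reject H₀: yes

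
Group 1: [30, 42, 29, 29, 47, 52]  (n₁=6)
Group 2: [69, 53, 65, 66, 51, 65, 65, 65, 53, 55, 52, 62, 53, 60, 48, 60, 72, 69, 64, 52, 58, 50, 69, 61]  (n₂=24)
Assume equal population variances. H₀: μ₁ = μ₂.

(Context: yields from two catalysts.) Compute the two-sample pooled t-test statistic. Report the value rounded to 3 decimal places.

test statistic = -6.119

x̄₁=38.167, s₁=10.187, n₁=6
x̄₂=59.875, s₂=7.140, n₂=24
s_p² = [5·10.187² + 23·7.140²]/28 = 60.4092
SE = √(s_p²·(1/6+1/24)) = 3.5476
t = (38.167−59.875)/3.5476 = -6.1192
df = 28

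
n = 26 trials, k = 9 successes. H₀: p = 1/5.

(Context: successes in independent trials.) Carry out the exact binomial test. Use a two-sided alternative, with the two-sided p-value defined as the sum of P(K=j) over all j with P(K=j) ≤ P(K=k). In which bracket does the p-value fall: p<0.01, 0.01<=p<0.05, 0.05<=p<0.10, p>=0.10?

Exact binomial: n=26, k=9, p₀=1/5=0.2000
P(X=j) = C(n,j)·p₀^j·(1−p₀)^(n−j); p = Σ P(X=j) over j with P(X=j) ≤ P(X=9)
p-value (two-sided) = 0.08191
→ bracket: 0.05<=p<0.10

p-value bracket: 0.05<=p<0.10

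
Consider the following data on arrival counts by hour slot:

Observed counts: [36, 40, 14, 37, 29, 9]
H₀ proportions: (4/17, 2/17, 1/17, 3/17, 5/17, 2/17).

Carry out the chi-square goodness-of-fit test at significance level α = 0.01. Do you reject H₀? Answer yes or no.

reject H₀: yes

n = 165; E_i = n·p_i = [38.82, 19.41, 9.71, 29.12, 48.53, 19.41]
χ² = (36−38.82)²/38.82 + (40−19.41)²/19.41 + (14−9.71)²/9.71 + (37−29.12)²/29.12 + (29−48.53)²/48.53 + (9−19.41)²/19.41 = 39.5186
df = 5
p-value (upper-tail) = 0.00000
At α=0.01: p < α → reject H₀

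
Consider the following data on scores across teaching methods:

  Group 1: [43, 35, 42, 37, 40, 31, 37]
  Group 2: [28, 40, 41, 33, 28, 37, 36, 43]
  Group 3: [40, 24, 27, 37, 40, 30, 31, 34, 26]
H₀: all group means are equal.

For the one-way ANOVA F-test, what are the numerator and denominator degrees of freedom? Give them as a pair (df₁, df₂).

k = 3 groups, N = 24 total
df = (k−1, N−k) = (3−1, 24−3) = (2, 21)

degrees of freedom = [2, 21]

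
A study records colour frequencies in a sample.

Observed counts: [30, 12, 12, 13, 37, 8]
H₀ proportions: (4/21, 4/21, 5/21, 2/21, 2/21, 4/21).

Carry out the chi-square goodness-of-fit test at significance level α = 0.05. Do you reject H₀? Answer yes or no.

reject H₀: yes

n = 112; E_i = n·p_i = [21.33, 21.33, 26.67, 10.67, 10.67, 21.33]
χ² = (30−21.33)²/21.33 + (12−21.33)²/21.33 + (12−26.67)²/26.67 + (13−10.67)²/10.67 + (37−10.67)²/10.67 + (8−21.33)²/21.33 = 89.5250
df = 5
p-value (upper-tail) = 0.00000
At α=0.05: p < α → reject H₀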